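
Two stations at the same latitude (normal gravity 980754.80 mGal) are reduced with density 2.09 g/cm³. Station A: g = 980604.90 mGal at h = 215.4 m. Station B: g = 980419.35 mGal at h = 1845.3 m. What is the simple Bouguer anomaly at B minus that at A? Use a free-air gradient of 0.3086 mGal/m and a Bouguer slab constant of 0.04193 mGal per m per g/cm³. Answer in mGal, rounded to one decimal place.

174.6

Δg_SB(A) = 980604.90 − 980754.80 + 0.3086×215.4 − 0.04193×2.09×215.4 = -102.30 mGal
Δg_SB(B) = 980419.35 − 980754.80 + 0.3086×1845.3 − 0.04193×2.09×1845.3 = 72.30 mGal
Difference = 72.30 − (-102.30) = 174.60 mGal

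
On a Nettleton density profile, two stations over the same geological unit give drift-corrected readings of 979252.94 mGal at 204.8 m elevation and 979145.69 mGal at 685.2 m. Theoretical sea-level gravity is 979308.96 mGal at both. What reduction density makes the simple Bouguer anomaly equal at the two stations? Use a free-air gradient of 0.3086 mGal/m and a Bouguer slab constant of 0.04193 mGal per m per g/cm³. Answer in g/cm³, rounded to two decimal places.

2.04

Δg_obs = 979145.69 − 979252.94 = -107.25 mGal over Δh = 685.2 − 204.8 = 480.4 m
Equal Bouguer anomalies ⇒ Δg_obs + (0.3086 − 0.04193ρ)·Δh = 0
0.3086 − 0.04193ρ = −Δg_obs/Δh = 0.22325
ρ = (0.3086 − 0.22325) / 0.04193 = 2.04 g/cm³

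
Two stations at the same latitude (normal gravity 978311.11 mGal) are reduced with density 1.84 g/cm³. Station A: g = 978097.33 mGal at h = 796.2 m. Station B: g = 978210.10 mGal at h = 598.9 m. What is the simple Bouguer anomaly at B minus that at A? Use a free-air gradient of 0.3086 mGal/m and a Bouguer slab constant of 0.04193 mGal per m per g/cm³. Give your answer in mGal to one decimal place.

Δg_SB(A) = 978097.33 − 978311.11 + 0.3086×796.2 − 0.04193×1.84×796.2 = -29.50 mGal
Δg_SB(B) = 978210.10 − 978311.11 + 0.3086×598.9 − 0.04193×1.84×598.9 = 37.60 mGal
Difference = 37.60 − (-29.50) = 67.10 mGal

67.1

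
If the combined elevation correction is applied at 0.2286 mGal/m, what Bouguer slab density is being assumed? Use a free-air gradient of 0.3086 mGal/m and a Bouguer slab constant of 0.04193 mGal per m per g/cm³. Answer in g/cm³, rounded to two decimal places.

1.91

0.2286 = 0.3086 − 0.04193 × ρ
ρ = (0.3086 − 0.2286) / 0.04193 = 1.91 g/cm³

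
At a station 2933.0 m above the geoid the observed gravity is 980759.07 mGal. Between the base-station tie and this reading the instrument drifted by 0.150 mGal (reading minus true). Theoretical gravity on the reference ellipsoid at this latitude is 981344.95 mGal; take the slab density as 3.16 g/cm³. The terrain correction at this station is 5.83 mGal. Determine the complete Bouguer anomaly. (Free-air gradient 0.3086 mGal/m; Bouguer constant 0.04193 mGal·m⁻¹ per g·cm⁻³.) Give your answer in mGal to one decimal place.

Drift-corrected reading = 980759.07 − (0.150) = 980758.920 mGal
Free-air correction = 0.3086 × 2933.0 = 905.12 mGal
Free-air anomaly = 980758.920 − 981344.95 + (905.12) = 319.090 mGal
Bouguer slab correction = 0.04193 × 3.16 × 2933.0 = 388.62 mGal
Simple Bouguer anomaly = 319.090 − (388.62) = -69.530 mGal
Complete Bouguer anomaly = -69.530 + 5.83 = -63.700 mGal

-63.7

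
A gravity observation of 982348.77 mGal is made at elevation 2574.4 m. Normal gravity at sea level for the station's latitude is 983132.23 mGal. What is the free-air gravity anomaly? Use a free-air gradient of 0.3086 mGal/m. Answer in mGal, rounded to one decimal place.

Free-air correction = 0.3086 × 2574.4 = 794.46 mGal
Free-air anomaly = 982348.77 − 983132.23 + (794.46) = 11.00 mGal

11.0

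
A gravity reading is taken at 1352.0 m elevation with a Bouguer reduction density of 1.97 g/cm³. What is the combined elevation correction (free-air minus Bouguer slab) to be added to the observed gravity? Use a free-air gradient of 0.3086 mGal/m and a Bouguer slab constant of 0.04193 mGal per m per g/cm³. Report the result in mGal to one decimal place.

Combined gradient = 0.3086 − 0.04193 × 1.97 = 0.2259979 mGal/m
Combined elevation correction = 0.2259979 × 1352.0 = 305.5 mGal

305.5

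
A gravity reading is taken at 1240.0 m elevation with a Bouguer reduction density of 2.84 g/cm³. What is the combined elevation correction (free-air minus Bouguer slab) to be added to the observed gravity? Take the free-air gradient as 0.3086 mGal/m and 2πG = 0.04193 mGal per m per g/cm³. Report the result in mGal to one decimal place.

235.0

Combined gradient = 0.3086 − 0.04193 × 2.84 = 0.1895188 mGal/m
Combined elevation correction = 0.1895188 × 1240.0 = 235.0 mGal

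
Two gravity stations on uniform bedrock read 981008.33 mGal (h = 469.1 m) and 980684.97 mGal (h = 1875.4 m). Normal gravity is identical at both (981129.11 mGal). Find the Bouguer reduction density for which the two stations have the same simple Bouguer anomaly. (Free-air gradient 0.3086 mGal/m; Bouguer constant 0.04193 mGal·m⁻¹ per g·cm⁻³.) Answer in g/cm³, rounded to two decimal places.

Δg_obs = 980684.97 − 981008.33 = -323.36 mGal over Δh = 1875.4 − 469.1 = 1406.3 m
Equal Bouguer anomalies ⇒ Δg_obs + (0.3086 − 0.04193ρ)·Δh = 0
0.3086 − 0.04193ρ = −Δg_obs/Δh = 0.22994
ρ = (0.3086 − 0.22994) / 0.04193 = 1.88 g/cm³

1.88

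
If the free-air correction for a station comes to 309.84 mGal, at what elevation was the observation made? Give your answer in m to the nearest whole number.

h = 309.84 / 0.3086 = 1004.02 m

1004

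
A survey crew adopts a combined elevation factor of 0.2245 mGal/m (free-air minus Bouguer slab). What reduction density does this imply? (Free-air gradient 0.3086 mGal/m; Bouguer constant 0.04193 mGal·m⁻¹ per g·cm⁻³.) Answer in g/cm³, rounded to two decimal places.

0.2245 = 0.3086 − 0.04193 × ρ
ρ = (0.3086 − 0.2245) / 0.04193 = 2.01 g/cm³

2.01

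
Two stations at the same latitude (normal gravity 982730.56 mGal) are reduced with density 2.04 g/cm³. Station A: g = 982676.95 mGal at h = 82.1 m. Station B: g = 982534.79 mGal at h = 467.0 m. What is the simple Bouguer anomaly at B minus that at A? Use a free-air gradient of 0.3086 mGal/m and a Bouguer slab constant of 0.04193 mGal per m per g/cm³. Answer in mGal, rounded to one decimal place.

Δg_SB(A) = 982676.95 − 982730.56 + 0.3086×82.1 − 0.04193×2.04×82.1 = -35.30 mGal
Δg_SB(B) = 982534.79 − 982730.56 + 0.3086×467.0 − 0.04193×2.04×467.0 = -91.60 mGal
Difference = -91.60 − (-35.30) = -56.30 mGal

-56.3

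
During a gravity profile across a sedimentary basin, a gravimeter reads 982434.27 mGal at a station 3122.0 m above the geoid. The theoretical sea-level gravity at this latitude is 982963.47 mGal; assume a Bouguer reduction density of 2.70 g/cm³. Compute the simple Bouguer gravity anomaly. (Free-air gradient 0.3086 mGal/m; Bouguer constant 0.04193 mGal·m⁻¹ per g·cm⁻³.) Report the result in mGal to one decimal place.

Free-air correction = 0.3086 × 3122.0 = 963.45 mGal
Free-air anomaly = 982434.27 − 982963.47 + (963.45) = 434.25 mGal
Bouguer slab correction = 0.04193 × 2.70 × 3122.0 = 353.44 mGal
Simple Bouguer anomaly = 434.25 − (353.44) = 80.81 mGal

80.8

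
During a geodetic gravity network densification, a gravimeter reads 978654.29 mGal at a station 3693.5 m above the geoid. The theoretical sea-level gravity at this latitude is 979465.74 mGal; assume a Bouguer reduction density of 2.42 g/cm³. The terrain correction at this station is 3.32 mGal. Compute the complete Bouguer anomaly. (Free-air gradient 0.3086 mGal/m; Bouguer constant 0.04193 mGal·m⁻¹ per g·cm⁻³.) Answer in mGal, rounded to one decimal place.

-43.1

Free-air correction = 0.3086 × 3693.5 = 1139.81 mGal
Free-air anomaly = 978654.29 − 979465.74 + (1139.81) = 328.36 mGal
Bouguer slab correction = 0.04193 × 2.42 × 3693.5 = 374.78 mGal
Simple Bouguer anomaly = 328.36 − (374.78) = -46.42 mGal
Complete Bouguer anomaly = -46.42 + 3.32 = -43.10 mGal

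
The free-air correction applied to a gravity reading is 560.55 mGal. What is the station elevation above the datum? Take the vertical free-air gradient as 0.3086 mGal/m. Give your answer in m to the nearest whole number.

1816

h = 560.55 / 0.3086 = 1816.43 m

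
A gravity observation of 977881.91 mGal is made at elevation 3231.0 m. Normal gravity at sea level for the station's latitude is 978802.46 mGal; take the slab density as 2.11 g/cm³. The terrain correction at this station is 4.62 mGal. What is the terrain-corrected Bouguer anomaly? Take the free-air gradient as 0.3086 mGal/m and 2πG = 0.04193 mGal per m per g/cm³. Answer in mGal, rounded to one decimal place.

Free-air correction = 0.3086 × 3231.0 = 997.09 mGal
Free-air anomaly = 977881.91 − 978802.46 + (997.09) = 76.54 mGal
Bouguer slab correction = 0.04193 × 2.11 × 3231.0 = 285.85 mGal
Simple Bouguer anomaly = 76.54 − (285.85) = -209.31 mGal
Complete Bouguer anomaly = -209.31 + 4.62 = -204.69 mGal

-204.7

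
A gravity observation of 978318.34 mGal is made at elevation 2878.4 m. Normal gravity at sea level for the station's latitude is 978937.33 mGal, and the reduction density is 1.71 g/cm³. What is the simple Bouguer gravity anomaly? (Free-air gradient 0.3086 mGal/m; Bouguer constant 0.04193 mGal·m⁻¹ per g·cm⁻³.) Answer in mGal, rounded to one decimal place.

62.9

Free-air correction = 0.3086 × 2878.4 = 888.27 mGal
Free-air anomaly = 978318.34 − 978937.33 + (888.27) = 269.28 mGal
Bouguer slab correction = 0.04193 × 1.71 × 2878.4 = 206.38 mGal
Simple Bouguer anomaly = 269.28 − (206.38) = 62.90 mGal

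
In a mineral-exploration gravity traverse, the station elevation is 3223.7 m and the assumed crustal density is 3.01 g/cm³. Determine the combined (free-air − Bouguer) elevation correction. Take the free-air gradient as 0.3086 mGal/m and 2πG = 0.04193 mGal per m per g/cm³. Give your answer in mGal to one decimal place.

Combined gradient = 0.3086 − 0.04193 × 3.01 = 0.1823907 mGal/m
Combined elevation correction = 0.1823907 × 3223.7 = 588.0 mGal

588.0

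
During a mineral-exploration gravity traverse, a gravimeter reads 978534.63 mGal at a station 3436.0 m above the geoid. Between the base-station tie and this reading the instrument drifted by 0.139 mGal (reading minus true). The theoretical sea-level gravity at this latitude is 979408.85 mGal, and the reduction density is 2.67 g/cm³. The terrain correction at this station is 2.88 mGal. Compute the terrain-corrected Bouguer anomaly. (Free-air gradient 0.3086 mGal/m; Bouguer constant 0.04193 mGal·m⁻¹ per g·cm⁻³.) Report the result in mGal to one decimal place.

Drift-corrected reading = 978534.63 − (0.139) = 978534.491 mGal
Free-air correction = 0.3086 × 3436.0 = 1060.35 mGal
Free-air anomaly = 978534.491 − 979408.85 + (1060.35) = 185.991 mGal
Bouguer slab correction = 0.04193 × 2.67 × 3436.0 = 384.67 mGal
Simple Bouguer anomaly = 185.991 − (384.67) = -198.679 mGal
Complete Bouguer anomaly = -198.679 + 2.88 = -195.799 mGal

-195.8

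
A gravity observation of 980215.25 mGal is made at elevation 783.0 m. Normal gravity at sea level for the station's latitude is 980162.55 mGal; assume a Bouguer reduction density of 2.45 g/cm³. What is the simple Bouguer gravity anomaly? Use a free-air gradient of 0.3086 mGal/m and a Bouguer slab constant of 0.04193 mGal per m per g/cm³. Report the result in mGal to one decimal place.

Free-air correction = 0.3086 × 783.0 = 241.63 mGal
Free-air anomaly = 980215.25 − 980162.55 + (241.63) = 294.33 mGal
Bouguer slab correction = 0.04193 × 2.45 × 783.0 = 80.44 mGal
Simple Bouguer anomaly = 294.33 − (80.44) = 213.89 mGal

213.9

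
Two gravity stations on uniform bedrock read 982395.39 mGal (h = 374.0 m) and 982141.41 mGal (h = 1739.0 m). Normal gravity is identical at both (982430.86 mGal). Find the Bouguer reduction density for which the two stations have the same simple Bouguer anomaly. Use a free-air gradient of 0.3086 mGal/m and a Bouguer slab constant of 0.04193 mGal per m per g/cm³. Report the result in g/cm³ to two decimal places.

2.92

Δg_obs = 982141.41 − 982395.39 = -253.98 mGal over Δh = 1739.0 − 374.0 = 1365.0 m
Equal Bouguer anomalies ⇒ Δg_obs + (0.3086 − 0.04193ρ)·Δh = 0
0.3086 − 0.04193ρ = −Δg_obs/Δh = 0.18607
ρ = (0.3086 − 0.18607) / 0.04193 = 2.92 g/cm³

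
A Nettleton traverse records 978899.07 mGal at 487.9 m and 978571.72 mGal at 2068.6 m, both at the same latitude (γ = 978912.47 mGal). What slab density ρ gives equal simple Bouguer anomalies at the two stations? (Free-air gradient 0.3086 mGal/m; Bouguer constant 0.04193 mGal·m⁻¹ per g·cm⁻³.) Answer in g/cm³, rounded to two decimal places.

2.42

Δg_obs = 978571.72 − 978899.07 = -327.35 mGal over Δh = 2068.6 − 487.9 = 1580.7 m
Equal Bouguer anomalies ⇒ Δg_obs + (0.3086 − 0.04193ρ)·Δh = 0
0.3086 − 0.04193ρ = −Δg_obs/Δh = 0.20709
ρ = (0.3086 − 0.20709) / 0.04193 = 2.42 g/cm³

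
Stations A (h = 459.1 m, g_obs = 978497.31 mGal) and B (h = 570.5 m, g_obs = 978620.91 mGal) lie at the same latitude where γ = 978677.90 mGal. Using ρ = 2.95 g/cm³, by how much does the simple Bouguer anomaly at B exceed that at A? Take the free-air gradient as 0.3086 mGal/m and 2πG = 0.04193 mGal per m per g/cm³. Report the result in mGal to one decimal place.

Δg_SB(A) = 978497.31 − 978677.90 + 0.3086×459.1 − 0.04193×2.95×459.1 = -95.70 mGal
Δg_SB(B) = 978620.91 − 978677.90 + 0.3086×570.5 − 0.04193×2.95×570.5 = 48.50 mGal
Difference = 48.50 − (-95.70) = 144.20 mGal

144.2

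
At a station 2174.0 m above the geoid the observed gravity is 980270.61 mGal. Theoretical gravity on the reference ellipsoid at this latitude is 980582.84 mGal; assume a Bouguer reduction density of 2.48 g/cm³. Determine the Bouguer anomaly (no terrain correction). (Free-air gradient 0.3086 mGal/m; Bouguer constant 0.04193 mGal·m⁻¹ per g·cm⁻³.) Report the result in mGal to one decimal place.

132.6

Free-air correction = 0.3086 × 2174.0 = 670.90 mGal
Free-air anomaly = 980270.61 − 980582.84 + (670.90) = 358.67 mGal
Bouguer slab correction = 0.04193 × 2.48 × 2174.0 = 226.07 mGal
Simple Bouguer anomaly = 358.67 − (226.07) = 132.60 mGal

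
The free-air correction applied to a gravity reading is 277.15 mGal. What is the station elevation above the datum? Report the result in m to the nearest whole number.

h = 277.15 / 0.3086 = 898.09 m

898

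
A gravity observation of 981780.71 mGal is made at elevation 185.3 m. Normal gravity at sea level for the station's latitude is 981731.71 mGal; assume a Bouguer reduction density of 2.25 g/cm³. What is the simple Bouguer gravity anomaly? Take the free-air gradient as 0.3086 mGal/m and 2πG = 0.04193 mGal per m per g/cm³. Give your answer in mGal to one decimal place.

Free-air correction = 0.3086 × 185.3 = 57.18 mGal
Free-air anomaly = 981780.71 − 981731.71 + (57.18) = 106.18 mGal
Bouguer slab correction = 0.04193 × 2.25 × 185.3 = 17.48 mGal
Simple Bouguer anomaly = 106.18 − (17.48) = 88.70 mGal

88.7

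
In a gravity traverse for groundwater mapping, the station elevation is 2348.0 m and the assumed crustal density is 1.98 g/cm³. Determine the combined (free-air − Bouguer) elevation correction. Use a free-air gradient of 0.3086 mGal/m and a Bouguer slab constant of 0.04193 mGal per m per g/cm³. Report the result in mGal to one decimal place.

Combined gradient = 0.3086 − 0.04193 × 1.98 = 0.2255786 mGal/m
Combined elevation correction = 0.2255786 × 2348.0 = 529.7 mGal

529.7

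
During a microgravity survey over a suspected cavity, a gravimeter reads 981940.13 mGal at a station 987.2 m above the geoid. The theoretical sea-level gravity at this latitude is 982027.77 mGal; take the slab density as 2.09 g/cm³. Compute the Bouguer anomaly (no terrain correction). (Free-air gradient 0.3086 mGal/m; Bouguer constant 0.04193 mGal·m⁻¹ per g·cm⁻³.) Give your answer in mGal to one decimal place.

Free-air correction = 0.3086 × 987.2 = 304.65 mGal
Free-air anomaly = 981940.13 − 982027.77 + (304.65) = 217.01 mGal
Bouguer slab correction = 0.04193 × 2.09 × 987.2 = 86.51 mGal
Simple Bouguer anomaly = 217.01 − (86.51) = 130.50 mGal

130.5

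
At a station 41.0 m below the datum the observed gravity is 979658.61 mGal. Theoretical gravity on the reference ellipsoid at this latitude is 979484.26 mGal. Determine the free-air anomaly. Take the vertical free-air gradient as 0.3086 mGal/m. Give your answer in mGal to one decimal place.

161.7

Free-air correction = 0.3086 × -41.0 = -12.65 mGal
Free-air anomaly = 979658.61 − 979484.26 + (-12.65) = 161.70 mGal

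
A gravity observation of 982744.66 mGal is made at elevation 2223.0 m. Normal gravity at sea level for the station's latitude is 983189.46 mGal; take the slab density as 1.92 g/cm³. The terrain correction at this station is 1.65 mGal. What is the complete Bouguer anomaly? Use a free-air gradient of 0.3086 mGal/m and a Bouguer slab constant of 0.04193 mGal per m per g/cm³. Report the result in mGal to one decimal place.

63.9

Free-air correction = 0.3086 × 2223.0 = 686.02 mGal
Free-air anomaly = 982744.66 − 983189.46 + (686.02) = 241.22 mGal
Bouguer slab correction = 0.04193 × 1.92 × 2223.0 = 178.96 mGal
Simple Bouguer anomaly = 241.22 − (178.96) = 62.26 mGal
Complete Bouguer anomaly = 62.26 + 1.65 = 63.91 mGal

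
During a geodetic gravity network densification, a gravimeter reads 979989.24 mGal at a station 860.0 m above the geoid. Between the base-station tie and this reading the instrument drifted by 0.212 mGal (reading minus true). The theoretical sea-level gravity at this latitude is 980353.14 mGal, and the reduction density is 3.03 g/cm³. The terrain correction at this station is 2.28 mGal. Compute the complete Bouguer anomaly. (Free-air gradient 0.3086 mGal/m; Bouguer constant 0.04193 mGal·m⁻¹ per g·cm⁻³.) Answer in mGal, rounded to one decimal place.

-205.7

Drift-corrected reading = 979989.24 − (0.212) = 979989.028 mGal
Free-air correction = 0.3086 × 860.0 = 265.40 mGal
Free-air anomaly = 979989.028 − 980353.14 + (265.40) = -98.712 mGal
Bouguer slab correction = 0.04193 × 3.03 × 860.0 = 109.26 mGal
Simple Bouguer anomaly = -98.712 − (109.26) = -207.972 mGal
Complete Bouguer anomaly = -207.972 + 2.28 = -205.692 mGal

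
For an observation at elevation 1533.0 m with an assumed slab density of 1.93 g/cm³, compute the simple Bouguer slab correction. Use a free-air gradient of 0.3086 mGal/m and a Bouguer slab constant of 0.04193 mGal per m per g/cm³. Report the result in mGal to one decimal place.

124.1

Bouguer slab correction = 0.04193 × 1.93 × 1533.0 = 124.1 mGal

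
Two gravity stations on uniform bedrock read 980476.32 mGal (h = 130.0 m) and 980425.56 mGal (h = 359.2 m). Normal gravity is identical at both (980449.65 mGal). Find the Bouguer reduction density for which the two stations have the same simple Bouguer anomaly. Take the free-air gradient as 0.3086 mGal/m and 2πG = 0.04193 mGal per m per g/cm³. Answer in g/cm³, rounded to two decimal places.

2.08

Δg_obs = 980425.56 − 980476.32 = -50.76 mGal over Δh = 359.2 − 130.0 = 229.2 m
Equal Bouguer anomalies ⇒ Δg_obs + (0.3086 − 0.04193ρ)·Δh = 0
0.3086 − 0.04193ρ = −Δg_obs/Δh = 0.22147
ρ = (0.3086 − 0.22147) / 0.04193 = 2.08 g/cm³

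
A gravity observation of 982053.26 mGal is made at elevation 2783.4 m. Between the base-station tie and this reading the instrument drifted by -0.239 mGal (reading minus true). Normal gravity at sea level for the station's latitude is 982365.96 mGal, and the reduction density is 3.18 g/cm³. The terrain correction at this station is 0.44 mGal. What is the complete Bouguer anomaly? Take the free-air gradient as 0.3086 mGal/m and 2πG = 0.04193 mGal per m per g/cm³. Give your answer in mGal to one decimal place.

Drift-corrected reading = 982053.26 − (-0.239) = 982053.499 mGal
Free-air correction = 0.3086 × 2783.4 = 858.96 mGal
Free-air anomaly = 982053.499 − 982365.96 + (858.96) = 546.499 mGal
Bouguer slab correction = 0.04193 × 3.18 × 2783.4 = 371.13 mGal
Simple Bouguer anomaly = 546.499 − (371.13) = 175.369 mGal
Complete Bouguer anomaly = 175.369 + 0.44 = 175.809 mGal

175.8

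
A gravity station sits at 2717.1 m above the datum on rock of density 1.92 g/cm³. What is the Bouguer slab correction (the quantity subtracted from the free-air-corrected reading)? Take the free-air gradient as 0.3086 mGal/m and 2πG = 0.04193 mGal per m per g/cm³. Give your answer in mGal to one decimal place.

Bouguer slab correction = 0.04193 × 1.92 × 2717.1 = 218.7 mGal

218.7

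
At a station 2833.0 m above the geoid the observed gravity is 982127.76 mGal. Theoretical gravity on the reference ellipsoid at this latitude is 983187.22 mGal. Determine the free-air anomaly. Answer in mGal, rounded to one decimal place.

-185.2

Free-air correction = 0.3086 × 2833.0 = 874.26 mGal
Free-air anomaly = 982127.76 − 983187.22 + (874.26) = -185.20 mGal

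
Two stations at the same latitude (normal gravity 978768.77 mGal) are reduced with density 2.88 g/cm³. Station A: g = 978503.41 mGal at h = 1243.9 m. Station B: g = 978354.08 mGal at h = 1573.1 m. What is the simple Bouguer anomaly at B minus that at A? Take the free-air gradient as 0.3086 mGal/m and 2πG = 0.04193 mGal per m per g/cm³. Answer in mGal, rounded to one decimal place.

Δg_SB(A) = 978503.41 − 978768.77 + 0.3086×1243.9 − 0.04193×2.88×1243.9 = -31.70 mGal
Δg_SB(B) = 978354.08 − 978768.77 + 0.3086×1573.1 − 0.04193×2.88×1573.1 = -119.20 mGal
Difference = -119.20 − (-31.70) = -87.50 mGal

-87.5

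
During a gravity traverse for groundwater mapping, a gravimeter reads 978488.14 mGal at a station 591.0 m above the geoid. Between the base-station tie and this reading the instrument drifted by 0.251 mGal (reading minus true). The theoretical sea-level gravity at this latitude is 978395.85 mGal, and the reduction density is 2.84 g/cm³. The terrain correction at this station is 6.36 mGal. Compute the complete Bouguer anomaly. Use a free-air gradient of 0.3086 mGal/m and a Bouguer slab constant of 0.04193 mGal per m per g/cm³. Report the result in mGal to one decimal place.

Drift-corrected reading = 978488.14 − (0.251) = 978487.889 mGal
Free-air correction = 0.3086 × 591.0 = 182.38 mGal
Free-air anomaly = 978487.889 − 978395.85 + (182.38) = 274.419 mGal
Bouguer slab correction = 0.04193 × 2.84 × 591.0 = 70.38 mGal
Simple Bouguer anomaly = 274.419 − (70.38) = 204.039 mGal
Complete Bouguer anomaly = 204.039 + 6.36 = 210.399 mGal

210.4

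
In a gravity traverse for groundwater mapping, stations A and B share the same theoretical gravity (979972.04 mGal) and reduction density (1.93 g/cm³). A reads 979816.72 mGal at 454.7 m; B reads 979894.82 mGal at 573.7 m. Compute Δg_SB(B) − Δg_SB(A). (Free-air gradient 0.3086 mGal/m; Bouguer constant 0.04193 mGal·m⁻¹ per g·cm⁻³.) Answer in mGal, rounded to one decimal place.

105.2

Δg_SB(A) = 979816.72 − 979972.04 + 0.3086×454.7 − 0.04193×1.93×454.7 = -51.80 mGal
Δg_SB(B) = 979894.82 − 979972.04 + 0.3086×573.7 − 0.04193×1.93×573.7 = 53.40 mGal
Difference = 53.40 − (-51.80) = 105.20 mGal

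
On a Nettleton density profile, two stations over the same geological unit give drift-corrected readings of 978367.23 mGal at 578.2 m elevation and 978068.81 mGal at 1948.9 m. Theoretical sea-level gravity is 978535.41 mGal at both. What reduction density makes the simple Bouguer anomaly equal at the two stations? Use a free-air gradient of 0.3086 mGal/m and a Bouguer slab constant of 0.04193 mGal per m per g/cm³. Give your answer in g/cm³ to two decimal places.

Δg_obs = 978068.81 − 978367.23 = -298.42 mGal over Δh = 1948.9 − 578.2 = 1370.7 m
Equal Bouguer anomalies ⇒ Δg_obs + (0.3086 − 0.04193ρ)·Δh = 0
0.3086 − 0.04193ρ = −Δg_obs/Δh = 0.21771
ρ = (0.3086 − 0.21771) / 0.04193 = 2.17 g/cm³

2.17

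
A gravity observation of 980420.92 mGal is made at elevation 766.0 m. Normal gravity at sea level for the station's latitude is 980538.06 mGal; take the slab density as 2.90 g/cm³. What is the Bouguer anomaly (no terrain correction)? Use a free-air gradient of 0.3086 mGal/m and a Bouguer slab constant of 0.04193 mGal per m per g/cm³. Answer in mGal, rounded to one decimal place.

26.1

Free-air correction = 0.3086 × 766.0 = 236.39 mGal
Free-air anomaly = 980420.92 − 980538.06 + (236.39) = 119.25 mGal
Bouguer slab correction = 0.04193 × 2.90 × 766.0 = 93.14 mGal
Simple Bouguer anomaly = 119.25 − (93.14) = 26.11 mGal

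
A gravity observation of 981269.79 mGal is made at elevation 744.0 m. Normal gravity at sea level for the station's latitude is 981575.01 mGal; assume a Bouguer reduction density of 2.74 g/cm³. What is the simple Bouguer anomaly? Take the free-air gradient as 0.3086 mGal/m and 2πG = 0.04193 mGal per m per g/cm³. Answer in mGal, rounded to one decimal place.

Free-air correction = 0.3086 × 744.0 = 229.60 mGal
Free-air anomaly = 981269.79 − 981575.01 + (229.60) = -75.62 mGal
Bouguer slab correction = 0.04193 × 2.74 × 744.0 = 85.48 mGal
Simple Bouguer anomaly = -75.62 − (85.48) = -161.10 mGal

-161.1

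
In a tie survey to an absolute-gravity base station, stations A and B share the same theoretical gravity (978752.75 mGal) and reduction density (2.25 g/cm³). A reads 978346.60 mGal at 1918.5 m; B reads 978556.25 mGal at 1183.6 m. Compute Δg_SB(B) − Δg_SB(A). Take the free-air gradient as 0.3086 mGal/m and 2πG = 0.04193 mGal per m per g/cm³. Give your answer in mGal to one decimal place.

Δg_SB(A) = 978346.60 − 978752.75 + 0.3086×1918.5 − 0.04193×2.25×1918.5 = 4.90 mGal
Δg_SB(B) = 978556.25 − 978752.75 + 0.3086×1183.6 − 0.04193×2.25×1183.6 = 57.10 mGal
Difference = 57.10 − (4.90) = 52.20 mGal

52.2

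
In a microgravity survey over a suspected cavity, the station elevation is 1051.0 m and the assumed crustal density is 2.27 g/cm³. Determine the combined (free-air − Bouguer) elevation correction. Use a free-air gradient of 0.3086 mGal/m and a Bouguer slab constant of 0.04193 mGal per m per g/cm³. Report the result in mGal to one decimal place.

224.3

Combined gradient = 0.3086 − 0.04193 × 2.27 = 0.2134189 mGal/m
Combined elevation correction = 0.2134189 × 1051.0 = 224.3 mGal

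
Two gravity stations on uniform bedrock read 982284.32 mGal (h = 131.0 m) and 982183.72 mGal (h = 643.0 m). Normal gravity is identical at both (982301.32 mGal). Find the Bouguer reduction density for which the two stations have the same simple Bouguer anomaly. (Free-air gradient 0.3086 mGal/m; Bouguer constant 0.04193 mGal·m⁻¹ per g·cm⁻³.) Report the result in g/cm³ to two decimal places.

2.67

Δg_obs = 982183.72 − 982284.32 = -100.60 mGal over Δh = 643.0 − 131.0 = 512.0 m
Equal Bouguer anomalies ⇒ Δg_obs + (0.3086 − 0.04193ρ)·Δh = 0
0.3086 − 0.04193ρ = −Δg_obs/Δh = 0.19648
ρ = (0.3086 − 0.19648) / 0.04193 = 2.67 g/cm³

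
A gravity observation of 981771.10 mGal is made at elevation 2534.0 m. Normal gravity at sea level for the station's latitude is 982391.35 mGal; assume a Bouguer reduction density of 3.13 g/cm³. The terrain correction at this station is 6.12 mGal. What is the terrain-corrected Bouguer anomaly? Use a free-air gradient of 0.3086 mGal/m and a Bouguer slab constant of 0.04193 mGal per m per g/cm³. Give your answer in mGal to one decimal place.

Free-air correction = 0.3086 × 2534.0 = 781.99 mGal
Free-air anomaly = 981771.10 − 982391.35 + (781.99) = 161.74 mGal
Bouguer slab correction = 0.04193 × 3.13 × 2534.0 = 332.56 mGal
Simple Bouguer anomaly = 161.74 − (332.56) = -170.82 mGal
Complete Bouguer anomaly = -170.82 + 6.12 = -164.70 mGal

-164.7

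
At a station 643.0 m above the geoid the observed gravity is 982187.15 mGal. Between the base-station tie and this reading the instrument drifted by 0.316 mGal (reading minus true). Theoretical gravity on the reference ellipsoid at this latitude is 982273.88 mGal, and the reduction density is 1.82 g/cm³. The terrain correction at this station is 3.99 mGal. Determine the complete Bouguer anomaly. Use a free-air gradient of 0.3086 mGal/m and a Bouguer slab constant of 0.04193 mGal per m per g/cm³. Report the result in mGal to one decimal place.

Drift-corrected reading = 982187.15 − (0.316) = 982186.834 mGal
Free-air correction = 0.3086 × 643.0 = 198.43 mGal
Free-air anomaly = 982186.834 − 982273.88 + (198.43) = 111.384 mGal
Bouguer slab correction = 0.04193 × 1.82 × 643.0 = 49.07 mGal
Simple Bouguer anomaly = 111.384 − (49.07) = 62.314 mGal
Complete Bouguer anomaly = 62.314 + 3.99 = 66.304 mGal

66.3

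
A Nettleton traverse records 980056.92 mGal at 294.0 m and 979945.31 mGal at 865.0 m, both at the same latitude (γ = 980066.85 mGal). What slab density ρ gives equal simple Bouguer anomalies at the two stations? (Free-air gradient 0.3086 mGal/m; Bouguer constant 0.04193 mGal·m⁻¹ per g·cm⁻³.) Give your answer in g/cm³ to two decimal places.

2.70

Δg_obs = 979945.31 − 980056.92 = -111.61 mGal over Δh = 865.0 − 294.0 = 571.0 m
Equal Bouguer anomalies ⇒ Δg_obs + (0.3086 − 0.04193ρ)·Δh = 0
0.3086 − 0.04193ρ = −Δg_obs/Δh = 0.19546
ρ = (0.3086 − 0.19546) / 0.04193 = 2.70 g/cm³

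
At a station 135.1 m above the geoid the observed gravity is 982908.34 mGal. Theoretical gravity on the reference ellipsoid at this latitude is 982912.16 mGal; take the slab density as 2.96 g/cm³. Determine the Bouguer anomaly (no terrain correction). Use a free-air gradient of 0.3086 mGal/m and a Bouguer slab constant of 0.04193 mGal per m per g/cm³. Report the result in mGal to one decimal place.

Free-air correction = 0.3086 × 135.1 = 41.69 mGal
Free-air anomaly = 982908.34 − 982912.16 + (41.69) = 37.87 mGal
Bouguer slab correction = 0.04193 × 2.96 × 135.1 = 16.77 mGal
Simple Bouguer anomaly = 37.87 − (16.77) = 21.10 mGal

21.1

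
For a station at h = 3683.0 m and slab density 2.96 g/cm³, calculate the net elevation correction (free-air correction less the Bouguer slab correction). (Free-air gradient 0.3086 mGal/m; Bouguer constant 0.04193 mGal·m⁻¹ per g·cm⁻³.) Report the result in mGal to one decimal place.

Combined gradient = 0.3086 − 0.04193 × 2.96 = 0.1844872 mGal/m
Combined elevation correction = 0.1844872 × 3683.0 = 679.5 mGal

679.5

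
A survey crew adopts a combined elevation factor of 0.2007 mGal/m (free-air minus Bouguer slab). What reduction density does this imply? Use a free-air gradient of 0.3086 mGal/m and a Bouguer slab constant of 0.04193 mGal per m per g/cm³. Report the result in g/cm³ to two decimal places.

2.57

0.2007 = 0.3086 − 0.04193 × ρ
ρ = (0.3086 − 0.2007) / 0.04193 = 2.57 g/cm³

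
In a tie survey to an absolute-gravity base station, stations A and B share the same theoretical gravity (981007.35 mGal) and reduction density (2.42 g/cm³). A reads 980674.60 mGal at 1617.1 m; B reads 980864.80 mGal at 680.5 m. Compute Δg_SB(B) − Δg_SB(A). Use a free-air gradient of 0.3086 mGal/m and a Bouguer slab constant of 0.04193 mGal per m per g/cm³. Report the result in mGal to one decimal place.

-3.8

Δg_SB(A) = 980674.60 − 981007.35 + 0.3086×1617.1 − 0.04193×2.42×1617.1 = 2.20 mGal
Δg_SB(B) = 980864.80 − 981007.35 + 0.3086×680.5 − 0.04193×2.42×680.5 = -1.60 mGal
Difference = -1.60 − (2.20) = -3.80 mGal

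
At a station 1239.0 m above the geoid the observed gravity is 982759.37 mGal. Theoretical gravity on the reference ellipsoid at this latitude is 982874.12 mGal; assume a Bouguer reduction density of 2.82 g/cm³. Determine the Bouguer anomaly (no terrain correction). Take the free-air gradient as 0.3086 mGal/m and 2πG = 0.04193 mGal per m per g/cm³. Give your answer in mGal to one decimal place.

121.1

Free-air correction = 0.3086 × 1239.0 = 382.36 mGal
Free-air anomaly = 982759.37 − 982874.12 + (382.36) = 267.61 mGal
Bouguer slab correction = 0.04193 × 2.82 × 1239.0 = 146.50 mGal
Simple Bouguer anomaly = 267.61 − (146.50) = 121.11 mGal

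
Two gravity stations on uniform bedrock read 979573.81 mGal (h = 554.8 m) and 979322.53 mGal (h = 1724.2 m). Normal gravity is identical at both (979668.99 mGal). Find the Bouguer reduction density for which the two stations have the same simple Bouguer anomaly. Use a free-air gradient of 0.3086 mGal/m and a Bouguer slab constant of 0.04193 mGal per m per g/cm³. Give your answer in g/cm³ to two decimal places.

2.24

Δg_obs = 979322.53 − 979573.81 = -251.28 mGal over Δh = 1724.2 − 554.8 = 1169.4 m
Equal Bouguer anomalies ⇒ Δg_obs + (0.3086 − 0.04193ρ)·Δh = 0
0.3086 − 0.04193ρ = −Δg_obs/Δh = 0.21488
ρ = (0.3086 − 0.21488) / 0.04193 = 2.24 g/cm³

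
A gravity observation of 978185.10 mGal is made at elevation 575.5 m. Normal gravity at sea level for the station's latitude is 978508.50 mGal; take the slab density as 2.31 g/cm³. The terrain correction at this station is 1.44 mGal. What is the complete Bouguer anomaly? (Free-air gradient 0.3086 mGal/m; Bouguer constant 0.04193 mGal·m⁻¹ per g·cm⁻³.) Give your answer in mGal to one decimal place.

Free-air correction = 0.3086 × 575.5 = 177.60 mGal
Free-air anomaly = 978185.10 − 978508.50 + (177.60) = -145.80 mGal
Bouguer slab correction = 0.04193 × 2.31 × 575.5 = 55.74 mGal
Simple Bouguer anomaly = -145.80 − (55.74) = -201.54 mGal
Complete Bouguer anomaly = -201.54 + 1.44 = -200.10 mGal

-200.1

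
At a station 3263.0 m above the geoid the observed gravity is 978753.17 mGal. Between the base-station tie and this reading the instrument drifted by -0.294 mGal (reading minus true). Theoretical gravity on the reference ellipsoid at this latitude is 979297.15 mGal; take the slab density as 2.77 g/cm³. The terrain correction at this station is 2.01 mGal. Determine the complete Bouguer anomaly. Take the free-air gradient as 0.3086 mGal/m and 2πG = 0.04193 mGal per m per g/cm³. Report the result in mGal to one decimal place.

86.3

Drift-corrected reading = 978753.17 − (-0.294) = 978753.464 mGal
Free-air correction = 0.3086 × 3263.0 = 1006.96 mGal
Free-air anomaly = 978753.464 − 979297.15 + (1006.96) = 463.274 mGal
Bouguer slab correction = 0.04193 × 2.77 × 3263.0 = 378.98 mGal
Simple Bouguer anomaly = 463.274 − (378.98) = 84.294 mGal
Complete Bouguer anomaly = 84.294 + 2.01 = 86.304 mGal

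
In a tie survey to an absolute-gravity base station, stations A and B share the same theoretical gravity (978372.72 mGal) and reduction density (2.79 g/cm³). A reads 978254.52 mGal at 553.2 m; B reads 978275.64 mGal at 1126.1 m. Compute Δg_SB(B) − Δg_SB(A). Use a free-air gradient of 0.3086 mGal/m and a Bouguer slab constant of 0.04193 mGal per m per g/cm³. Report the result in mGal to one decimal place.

Δg_SB(A) = 978254.52 − 978372.72 + 0.3086×553.2 − 0.04193×2.79×553.2 = -12.20 mGal
Δg_SB(B) = 978275.64 − 978372.72 + 0.3086×1126.1 − 0.04193×2.79×1126.1 = 118.70 mGal
Difference = 118.70 − (-12.20) = 130.90 mGal

130.9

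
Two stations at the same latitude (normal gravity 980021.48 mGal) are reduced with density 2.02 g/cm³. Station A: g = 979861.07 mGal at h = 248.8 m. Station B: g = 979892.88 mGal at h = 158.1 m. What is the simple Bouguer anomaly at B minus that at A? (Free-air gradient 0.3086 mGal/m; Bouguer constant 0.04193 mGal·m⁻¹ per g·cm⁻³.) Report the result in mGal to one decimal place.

Δg_SB(A) = 979861.07 − 980021.48 + 0.3086×248.8 − 0.04193×2.02×248.8 = -104.70 mGal
Δg_SB(B) = 979892.88 − 980021.48 + 0.3086×158.1 − 0.04193×2.02×158.1 = -93.20 mGal
Difference = -93.20 − (-104.70) = 11.50 mGal

11.5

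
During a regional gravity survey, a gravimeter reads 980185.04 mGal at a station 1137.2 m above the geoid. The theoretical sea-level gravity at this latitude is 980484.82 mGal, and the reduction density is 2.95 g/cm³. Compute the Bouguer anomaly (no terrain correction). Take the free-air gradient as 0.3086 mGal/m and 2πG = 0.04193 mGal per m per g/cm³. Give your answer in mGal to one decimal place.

Free-air correction = 0.3086 × 1137.2 = 350.94 mGal
Free-air anomaly = 980185.04 − 980484.82 + (350.94) = 51.16 mGal
Bouguer slab correction = 0.04193 × 2.95 × 1137.2 = 140.66 mGal
Simple Bouguer anomaly = 51.16 − (140.66) = -89.50 mGal

-89.5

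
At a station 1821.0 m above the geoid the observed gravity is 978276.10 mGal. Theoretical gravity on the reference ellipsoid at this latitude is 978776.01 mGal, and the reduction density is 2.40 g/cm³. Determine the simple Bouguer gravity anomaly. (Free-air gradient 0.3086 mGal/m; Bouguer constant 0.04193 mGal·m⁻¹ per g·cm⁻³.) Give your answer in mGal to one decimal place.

Free-air correction = 0.3086 × 1821.0 = 561.96 mGal
Free-air anomaly = 978276.10 − 978776.01 + (561.96) = 62.05 mGal
Bouguer slab correction = 0.04193 × 2.40 × 1821.0 = 183.25 mGal
Simple Bouguer anomaly = 62.05 − (183.25) = -121.20 mGal

-121.2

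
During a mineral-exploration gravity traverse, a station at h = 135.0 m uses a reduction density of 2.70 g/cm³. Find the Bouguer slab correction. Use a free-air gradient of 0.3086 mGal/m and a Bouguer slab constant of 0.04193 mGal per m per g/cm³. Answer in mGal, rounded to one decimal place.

Bouguer slab correction = 0.04193 × 2.70 × 135.0 = 15.3 mGal

15.3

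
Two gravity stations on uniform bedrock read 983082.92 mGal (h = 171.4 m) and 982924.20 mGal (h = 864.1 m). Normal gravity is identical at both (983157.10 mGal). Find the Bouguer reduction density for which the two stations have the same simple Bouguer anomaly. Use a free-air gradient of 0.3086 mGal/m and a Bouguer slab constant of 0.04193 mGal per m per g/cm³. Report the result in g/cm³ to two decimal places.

Δg_obs = 982924.20 − 983082.92 = -158.72 mGal over Δh = 864.1 − 171.4 = 692.7 m
Equal Bouguer anomalies ⇒ Δg_obs + (0.3086 − 0.04193ρ)·Δh = 0
0.3086 − 0.04193ρ = −Δg_obs/Δh = 0.22913
ρ = (0.3086 − 0.22913) / 0.04193 = 1.90 g/cm³

1.90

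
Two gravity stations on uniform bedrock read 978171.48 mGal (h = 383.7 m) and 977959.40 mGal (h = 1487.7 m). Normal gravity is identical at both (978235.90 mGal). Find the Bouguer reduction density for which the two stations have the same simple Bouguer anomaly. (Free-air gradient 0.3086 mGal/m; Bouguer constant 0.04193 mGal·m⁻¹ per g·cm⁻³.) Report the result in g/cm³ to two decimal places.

2.78

Δg_obs = 977959.40 − 978171.48 = -212.08 mGal over Δh = 1487.7 − 383.7 = 1104.0 m
Equal Bouguer anomalies ⇒ Δg_obs + (0.3086 − 0.04193ρ)·Δh = 0
0.3086 − 0.04193ρ = −Δg_obs/Δh = 0.19210
ρ = (0.3086 − 0.19210) / 0.04193 = 2.78 g/cm³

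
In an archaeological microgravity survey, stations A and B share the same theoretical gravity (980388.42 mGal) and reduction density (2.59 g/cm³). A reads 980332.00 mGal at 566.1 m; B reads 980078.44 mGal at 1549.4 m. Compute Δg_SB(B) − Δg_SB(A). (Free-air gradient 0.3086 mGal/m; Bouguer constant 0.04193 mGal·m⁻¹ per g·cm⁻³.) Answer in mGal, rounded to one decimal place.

-56.9

Δg_SB(A) = 980332.00 − 980388.42 + 0.3086×566.1 − 0.04193×2.59×566.1 = 56.80 mGal
Δg_SB(B) = 980078.44 − 980388.42 + 0.3086×1549.4 − 0.04193×2.59×1549.4 = -0.10 mGal
Difference = -0.10 − (56.80) = -56.90 mGal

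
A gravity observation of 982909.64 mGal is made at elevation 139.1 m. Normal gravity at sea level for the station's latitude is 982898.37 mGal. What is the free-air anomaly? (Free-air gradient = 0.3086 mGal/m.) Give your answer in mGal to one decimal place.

Free-air correction = 0.3086 × 139.1 = 42.93 mGal
Free-air anomaly = 982909.64 − 982898.37 + (42.93) = 54.20 mGal

54.2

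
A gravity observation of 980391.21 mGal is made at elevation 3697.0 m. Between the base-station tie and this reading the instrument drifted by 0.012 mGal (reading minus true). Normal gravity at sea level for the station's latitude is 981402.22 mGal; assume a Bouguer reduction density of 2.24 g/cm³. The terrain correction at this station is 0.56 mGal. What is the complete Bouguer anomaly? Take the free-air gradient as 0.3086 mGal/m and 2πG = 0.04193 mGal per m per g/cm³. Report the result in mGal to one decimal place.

-216.8

Drift-corrected reading = 980391.21 − (0.012) = 980391.198 mGal
Free-air correction = 0.3086 × 3697.0 = 1140.89 mGal
Free-air anomaly = 980391.198 − 981402.22 + (1140.89) = 129.868 mGal
Bouguer slab correction = 0.04193 × 2.24 × 3697.0 = 347.23 mGal
Simple Bouguer anomaly = 129.868 − (347.23) = -217.362 mGal
Complete Bouguer anomaly = -217.362 + 0.56 = -216.802 mGal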